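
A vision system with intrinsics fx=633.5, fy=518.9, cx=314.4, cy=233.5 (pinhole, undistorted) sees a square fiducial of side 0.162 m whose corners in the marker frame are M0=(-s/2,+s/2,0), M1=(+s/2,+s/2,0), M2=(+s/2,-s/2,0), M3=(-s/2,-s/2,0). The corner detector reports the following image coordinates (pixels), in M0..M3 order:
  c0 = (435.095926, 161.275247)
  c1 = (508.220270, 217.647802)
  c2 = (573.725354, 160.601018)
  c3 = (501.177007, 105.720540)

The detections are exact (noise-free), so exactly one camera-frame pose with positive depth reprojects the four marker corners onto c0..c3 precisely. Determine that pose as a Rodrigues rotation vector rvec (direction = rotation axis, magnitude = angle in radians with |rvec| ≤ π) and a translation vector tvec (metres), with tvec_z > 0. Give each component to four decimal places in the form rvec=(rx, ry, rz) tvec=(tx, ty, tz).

rvec=(-0.1270, 0.0184, 0.7722) tvec=(0.3113, -0.1449, 1.0365)

Intrinsics K: fx=633.5, fy=518.9, cx=314.4, cy=233.5
Marker side s = 0.162 m; corners in marker frame (Z=0):
  M0 = (-0.0810, +0.0810, 0)
  M1 = (+0.0810, +0.0810, 0)
  M2 = (+0.0810, -0.0810, 0)
  M3 = (-0.0810, -0.0810, 0)
Detected image corners:
  c0 = (435.095926, 161.275247) px
  c1 = (508.220270, 217.647802) px
  c2 = (573.725354, 160.601018) px
  c3 = (501.177007, 105.720540) px
Planar DLT: solve 8×8 A·h = b for H (H[2,2]=1):
  H  [+418.83568 -458.55125 +504.65162]
  H  [+333.50167 +330.75598 +160.93696]
  H  [-0.06096 -0.10388 +1.00000]
B = K⁻¹H; ‖b₁‖=0.964797, ‖b₂‖=0.964797; λ = 2/(‖b₁‖+‖b₂‖) = 1.036487, sign → tz>0 ⇒ λ=+1.036487
r₁ = λ·B[:,0] = (+0.71663,+0.69459,-0.06318); r₂ = λ·B[:,1] = (-0.69681,+0.70912,-0.10767)
r₃ = r₁×r₂ = (-0.02998,+0.12118,+0.99218); SVD([r₁ r₂ r₃]) → R = UVᵀ:
  R  [+0.71663 -0.69681 -0.02998]
  R  [+0.69459 +0.70912 +0.12118]
  R  [-0.06318 -0.10767 +0.99218]
t = (+0.31128, -0.14494, +1.03649) m
tr R = 2.417927; θ = arccos((tr R − 1)/2) = 0.782769 rad = 44.849°
axis k = ((R−Rᵀ)₃₂, (R−Rᵀ)₁₃, (R−Rᵀ)₂₁) / (2 sinθ) = (-0.162250, +0.023538, +0.986469)
rvec = θ·k = (-0.127005, +0.018425, +0.772177)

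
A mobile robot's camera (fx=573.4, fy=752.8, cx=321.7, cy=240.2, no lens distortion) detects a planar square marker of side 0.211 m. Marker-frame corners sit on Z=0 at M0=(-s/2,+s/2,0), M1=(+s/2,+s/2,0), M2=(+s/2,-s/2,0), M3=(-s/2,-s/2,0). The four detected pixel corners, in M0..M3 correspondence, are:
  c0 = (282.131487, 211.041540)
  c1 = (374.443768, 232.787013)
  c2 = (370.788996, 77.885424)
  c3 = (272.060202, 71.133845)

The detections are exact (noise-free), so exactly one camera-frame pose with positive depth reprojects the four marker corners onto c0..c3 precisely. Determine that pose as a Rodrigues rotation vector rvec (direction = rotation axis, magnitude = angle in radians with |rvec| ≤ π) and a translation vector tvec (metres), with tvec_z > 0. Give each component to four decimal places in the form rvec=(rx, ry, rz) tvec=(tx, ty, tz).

rvec=(0.3903, 0.6029, 0.0541) tvec=(0.0012, -0.1249, 1.0495)

Intrinsics K: fx=573.4, fy=752.8, cx=321.7, cy=240.2
Marker side s = 0.211 m; corners in marker frame (Z=0):
  M0 = (-0.1055, +0.1055, 0)
  M1 = (+0.1055, +0.1055, 0)
  M2 = (+0.1055, -0.1055, 0)
  M3 = (-0.1055, -0.1055, 0)
Detected image corners:
  c0 = (282.131487, 211.041540) px
  c1 = (374.443768, 232.787013) px
  c2 = (370.788996, 77.885424) px
  c3 = (272.060202, 71.133845) px
Planar DLT: solve 8×8 A·h = b for H (H[2,2]=1):
  H  [+284.36433 +148.83018 +322.38260]
  H  [-7.68190 +749.34875 +150.58776]
  H  [-0.51644 +0.35547 +1.00000]
B = K⁻¹H; ‖b₁‖=0.952831, ‖b₂‖=0.952831; λ = 2/(‖b₁‖+‖b₂‖) = 1.049504, sign → tz>0 ⇒ λ=+1.049504
r₁ = λ·B[:,0] = (+0.82457,+0.16223,-0.54201); r₂ = λ·B[:,1] = (+0.06310,+0.92566,+0.37306)
r₃ = r₁×r₂ = (+0.56224,-0.34182,+0.75303); SVD([r₁ r₂ r₃]) → R = UVᵀ:
  R  [+0.82457 +0.06310 +0.56224]
  R  [+0.16223 +0.92566 -0.34182]
  R  [-0.54201 +0.37306 +0.75303]
t = (+0.00125, -0.12493, +1.04950) m
tr R = 2.503250; θ = arccos((tr R − 1)/2) = 0.720274 rad = 41.269°
axis k = ((R−Rᵀ)₃₂, (R−Rᵀ)₁₃, (R−Rᵀ)₂₁) / (2 sinθ) = (+0.541913, +0.837068, +0.075144)
rvec = θ·k = (+0.390326, +0.602919, +0.054124)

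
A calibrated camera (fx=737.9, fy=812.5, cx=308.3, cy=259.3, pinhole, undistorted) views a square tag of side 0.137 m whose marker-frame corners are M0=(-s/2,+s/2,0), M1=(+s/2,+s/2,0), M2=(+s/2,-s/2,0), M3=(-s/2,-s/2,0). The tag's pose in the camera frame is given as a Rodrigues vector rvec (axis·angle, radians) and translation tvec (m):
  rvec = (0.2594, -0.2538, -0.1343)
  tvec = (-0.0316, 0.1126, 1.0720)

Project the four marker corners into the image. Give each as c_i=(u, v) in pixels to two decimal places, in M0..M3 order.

c0=(246.12, 402.50) c1=(335.55, 381.97) c2=(327.18, 286.49) c3=(234.31, 304.86)

Intrinsics K: fx=737.9, fy=812.5, cx=308.3, cy=259.3
Marker side s = 0.137 m; corners in marker frame (Z=0):
  M0 = (-0.0685, +0.0685, 0)
  M1 = (+0.0685, +0.0685, 0)
  M2 = (+0.0685, -0.0685, 0)
  M3 = (-0.0685, -0.0685, 0)
rvec = (0.2594, -0.2538, -0.1343), |rvec| = θ = 0.38696 rad = 22.171°
Rodrigues: sinθ=0.37738, 1−cosθ=0.07394; R = I + sinθ·[k]× + (1−cosθ)·[k]×²:
    [+0.95929 +0.09846 -0.26472]
    [-0.16348 +0.95787 -0.23614]
    [+0.23031 +0.26981 +0.93497]
t = (-0.0316, 0.1126, 1.0720) m
M0: Pc = R·M0+t = (-0.09057, +0.18941, +1.07471); u = 737.9·(-0.09057)/1.07471 + 308.3 = 246.1166, v = 812.5·(+0.18941)/1.07471 + 259.3 = 402.4998
M1: Pc = R·M1+t = (+0.04086, +0.16702, +1.10626); u = 737.9·(+0.04086)/1.10626 + 308.3 = 335.5519, v = 812.5·(+0.16702)/1.10626 + 259.3 = 381.9658
M2: Pc = R·M2+t = (+0.02737, +0.03579, +1.06929); u = 737.9·(+0.02737)/1.06929 + 308.3 = 327.1850, v = 812.5·(+0.03579)/1.06929 + 259.3 = 286.4930
M3: Pc = R·M3+t = (-0.10406, +0.05818, +1.03774); u = 737.9·(-0.10406)/1.03774 + 308.3 = 234.3097, v = 812.5·(+0.05818)/1.03774 + 259.3 = 304.8557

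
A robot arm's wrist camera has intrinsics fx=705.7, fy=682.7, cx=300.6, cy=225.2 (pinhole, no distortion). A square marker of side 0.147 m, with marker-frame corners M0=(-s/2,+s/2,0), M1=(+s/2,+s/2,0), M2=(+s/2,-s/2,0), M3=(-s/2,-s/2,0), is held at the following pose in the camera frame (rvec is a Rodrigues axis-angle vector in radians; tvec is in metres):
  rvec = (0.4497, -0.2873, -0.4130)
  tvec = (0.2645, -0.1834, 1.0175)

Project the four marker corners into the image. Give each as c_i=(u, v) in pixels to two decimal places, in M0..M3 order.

c0=(452.35, 165.81) c1=(534.17, 125.38) c2=(517.14, 35.69) c3=(428.99, 76.63)

Intrinsics K: fx=705.7, fy=682.7, cx=300.6, cy=225.2
Marker side s = 0.147 m; corners in marker frame (Z=0):
  M0 = (-0.0735, +0.0735, 0)
  M1 = (+0.0735, +0.0735, 0)
  M2 = (+0.0735, -0.0735, 0)
  M3 = (-0.0735, -0.0735, 0)
rvec = (0.4497, -0.2873, -0.4130), |rvec| = θ = 0.67479 rad = 38.663°
Rodrigues: sinθ=0.62473, 1−cosθ=0.21916; R = I + sinθ·[k]× + (1−cosθ)·[k]×²:
    [+0.87817 +0.32018 -0.35538]
    [-0.44455 +0.82057 -0.35923]
    [+0.17660 +0.47345 +0.86294]
t = (0.2645, -0.1834, 1.0175) m
M0: Pc = R·M0+t = (+0.22349, -0.09041, +1.03932); u = 705.7·(+0.22349)/1.03932 + 300.6 = 452.3484, v = 682.7·(-0.09041)/1.03932 + 225.2 = 165.8095
M1: Pc = R·M1+t = (+0.35258, -0.15576, +1.06528); u = 705.7·(+0.35258)/1.06528 + 300.6 = 534.1680, v = 682.7·(-0.15576)/1.06528 + 225.2 = 125.3771
M2: Pc = R·M2+t = (+0.30551, -0.27639, +0.99568); u = 705.7·(+0.30551)/0.99568 + 300.6 = 517.1355, v = 682.7·(-0.27639)/0.99568 + 225.2 = 35.6928
M3: Pc = R·M3+t = (+0.17642, -0.21104, +0.96972); u = 705.7·(+0.17642)/0.96972 + 300.6 = 428.9877, v = 682.7·(-0.21104)/0.96972 + 225.2 = 76.6262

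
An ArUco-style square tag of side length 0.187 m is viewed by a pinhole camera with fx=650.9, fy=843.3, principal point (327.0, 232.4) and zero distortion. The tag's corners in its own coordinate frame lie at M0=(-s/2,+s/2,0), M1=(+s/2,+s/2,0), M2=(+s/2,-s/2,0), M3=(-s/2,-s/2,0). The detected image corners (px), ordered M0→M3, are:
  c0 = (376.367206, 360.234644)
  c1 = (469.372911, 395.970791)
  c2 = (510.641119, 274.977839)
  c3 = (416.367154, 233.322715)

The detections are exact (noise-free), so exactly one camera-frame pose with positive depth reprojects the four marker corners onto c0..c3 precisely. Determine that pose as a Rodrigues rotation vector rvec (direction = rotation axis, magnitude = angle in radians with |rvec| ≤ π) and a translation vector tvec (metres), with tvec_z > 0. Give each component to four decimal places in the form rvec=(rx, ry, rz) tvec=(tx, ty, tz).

Intrinsics K: fx=650.9, fy=843.3, cx=327.0, cy=232.4
Marker side s = 0.187 m; corners in marker frame (Z=0):
  M0 = (-0.0935, +0.0935, 0)
  M1 = (+0.0935, +0.0935, 0)
  M2 = (+0.0935, -0.0935, 0)
  M3 = (-0.0935, -0.0935, 0)
Detected image corners:
  c0 = (376.367206, 360.234644) px
  c1 = (469.372911, 395.970791) px
  c2 = (510.641119, 274.977839) px
  c3 = (416.367154, 233.322715) px
Planar DLT: solve 8×8 A·h = b for H (H[2,2]=1):
  H  [+591.54088 -145.83944 +443.77787]
  H  [+271.48918 +713.55942 +317.43245]
  H  [+0.20498 +0.16138 +1.00000]
B = K⁻¹H; ‖b₁‖=0.872832, ‖b₂‖=0.872832; λ = 2/(‖b₁‖+‖b₂‖) = 1.145696, sign → tz>0 ⇒ λ=+1.145696
r₁ = λ·B[:,0] = (+0.92323,+0.30412,+0.23484); r₂ = λ·B[:,1] = (-0.34959,+0.91848,+0.18489)
r₃ = r₁×r₂ = (-0.15947,-0.25279,+0.95429); SVD([r₁ r₂ r₃]) → R = UVᵀ:
  R  [+0.92323 -0.34959 -0.15947]
  R  [+0.30412 +0.91848 -0.25279]
  R  [+0.23484 +0.18489 +0.95429]
t = (+0.20555, +0.11552, +1.14570) m
tr R = 2.795999; θ = arccos((tr R − 1)/2) = 0.455594 rad = 26.104°
axis k = ((R−Rᵀ)₃₂, (R−Rᵀ)₁₃, (R−Rᵀ)₂₁) / (2 sinθ) = (+0.497371, -0.448089, +0.742858)
rvec = θ·k = (+0.226599, -0.204147, +0.338442)

rvec=(0.2266, -0.2041, 0.3384) tvec=(0.2055, 0.1155, 1.1457)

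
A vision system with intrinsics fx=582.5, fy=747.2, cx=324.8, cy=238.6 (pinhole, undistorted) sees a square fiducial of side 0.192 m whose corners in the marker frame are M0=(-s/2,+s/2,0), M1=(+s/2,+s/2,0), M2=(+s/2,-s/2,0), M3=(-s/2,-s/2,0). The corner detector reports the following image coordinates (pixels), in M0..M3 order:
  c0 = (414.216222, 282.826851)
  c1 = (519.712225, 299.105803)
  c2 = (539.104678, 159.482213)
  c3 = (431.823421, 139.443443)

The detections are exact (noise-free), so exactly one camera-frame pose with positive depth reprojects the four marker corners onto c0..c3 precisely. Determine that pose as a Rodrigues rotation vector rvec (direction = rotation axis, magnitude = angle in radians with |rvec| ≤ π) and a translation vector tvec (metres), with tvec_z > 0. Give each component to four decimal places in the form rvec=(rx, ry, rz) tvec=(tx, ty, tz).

Intrinsics K: fx=582.5, fy=747.2, cx=324.8, cy=238.6
Marker side s = 0.192 m; corners in marker frame (Z=0):
  M0 = (-0.0960, +0.0960, 0)
  M1 = (+0.0960, +0.0960, 0)
  M2 = (+0.0960, -0.0960, 0)
  M3 = (-0.0960, -0.0960, 0)
Detected image corners:
  c0 = (414.216222, 282.826851) px
  c1 = (519.712225, 299.105803) px
  c2 = (539.104678, 159.482213) px
  c3 = (431.823421, 139.443443) px
Planar DLT: solve 8×8 A·h = b for H (H[2,2]=1):
  H  [+613.29813 -44.48734 +476.75257]
  H  [+121.86883 +760.89037 +221.06355]
  H  [+0.12440 +0.10903 +1.00000]
B = K⁻¹H; ‖b₁‖=0.998993, ‖b₂‖=0.998993; λ = 2/(‖b₁‖+‖b₂‖) = 1.001008, sign → tz>0 ⇒ λ=+1.001008
r₁ = λ·B[:,0] = (+0.98450,+0.12350,+0.12452); r₂ = λ·B[:,1] = (-0.13731,+0.98450,+0.10914)
r₃ = r₁×r₂ = (-0.10911,-0.12455,+0.98620); SVD([r₁ r₂ r₃]) → R = UVᵀ:
  R  [+0.98450 -0.13731 -0.10911]
  R  [+0.12350 +0.98450 -0.12455]
  R  [+0.12452 +0.10914 +0.98620]
t = (+0.26113, -0.02349, +1.00101) m
tr R = 2.955194; θ = arccos((tr R − 1)/2) = 0.212070 rad = 12.151°
axis k = ((R−Rᵀ)₃₂, (R−Rᵀ)₁₃, (R−Rᵀ)₂₁) / (2 sinθ) = (+0.555113, -0.554992, +0.619543)
rvec = θ·k = (+0.117723, -0.117697, +0.131387)

rvec=(0.1177, -0.1177, 0.1314) tvec=(0.2611, -0.0235, 1.0010)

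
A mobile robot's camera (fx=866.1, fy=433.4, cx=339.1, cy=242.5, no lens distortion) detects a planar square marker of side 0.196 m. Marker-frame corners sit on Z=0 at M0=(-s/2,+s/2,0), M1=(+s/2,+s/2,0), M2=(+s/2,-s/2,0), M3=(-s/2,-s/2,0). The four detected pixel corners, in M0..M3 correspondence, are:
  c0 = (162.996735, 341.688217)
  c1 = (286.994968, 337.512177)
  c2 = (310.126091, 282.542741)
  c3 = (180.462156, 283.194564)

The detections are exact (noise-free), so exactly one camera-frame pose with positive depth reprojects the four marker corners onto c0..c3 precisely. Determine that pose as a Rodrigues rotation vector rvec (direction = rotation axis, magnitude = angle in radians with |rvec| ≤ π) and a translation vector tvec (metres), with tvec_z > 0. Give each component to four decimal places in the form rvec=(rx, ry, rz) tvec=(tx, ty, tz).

Intrinsics K: fx=866.1, fy=433.4, cx=339.1, cy=242.5
Marker side s = 0.196 m; corners in marker frame (Z=0):
  M0 = (-0.0980, +0.0980, 0)
  M1 = (+0.0980, +0.0980, 0)
  M2 = (+0.0980, -0.0980, 0)
  M3 = (-0.0980, -0.0980, 0)
Detected image corners:
  c0 = (162.996735, 341.688217) px
  c1 = (286.994968, 337.512177) px
  c2 = (310.126091, 282.542741) px
  c3 = (180.462156, 283.194564) px
Planar DLT: solve 8×8 A·h = b for H (H[2,2]=1):
  H  [+724.03470 -38.05871 +236.90985]
  H  [+89.79592 +376.47346 +311.97541]
  H  [+0.32888 +0.28055 +1.00000]
B = K⁻¹H; ‖b₁‖=0.780282, ‖b₂‖=0.780282; λ = 2/(‖b₁‖+‖b₂‖) = 1.281588, sign → tz>0 ⇒ λ=+1.281588
r₁ = λ·B[:,0] = (+0.90635,+0.02970,+0.42149); r₂ = λ·B[:,1] = (-0.19709,+0.91208,+0.35955)
r₃ = r₁×r₂ = (-0.37375,-0.40895,+0.83251); SVD([r₁ r₂ r₃]) → R = UVᵀ:
  R  [+0.90635 -0.19709 -0.37375]
  R  [+0.02970 +0.91208 -0.40895]
  R  [+0.42149 +0.35955 +0.83251]
t = (-0.15121, +0.20544, +1.28159) m
tr R = 2.650931; θ = arccos((tr R − 1)/2) = 0.599770 rad = 34.364°
axis k = ((R−Rᵀ)₃₂, (R−Rᵀ)₁₃, (R−Rᵀ)₂₁) / (2 sinθ) = (+0.680743, -0.704437, +0.200889)
rvec = θ·k = (+0.408290, -0.422501, +0.120487)

rvec=(0.4083, -0.4225, 0.1205) tvec=(-0.1512, 0.2054, 1.2816)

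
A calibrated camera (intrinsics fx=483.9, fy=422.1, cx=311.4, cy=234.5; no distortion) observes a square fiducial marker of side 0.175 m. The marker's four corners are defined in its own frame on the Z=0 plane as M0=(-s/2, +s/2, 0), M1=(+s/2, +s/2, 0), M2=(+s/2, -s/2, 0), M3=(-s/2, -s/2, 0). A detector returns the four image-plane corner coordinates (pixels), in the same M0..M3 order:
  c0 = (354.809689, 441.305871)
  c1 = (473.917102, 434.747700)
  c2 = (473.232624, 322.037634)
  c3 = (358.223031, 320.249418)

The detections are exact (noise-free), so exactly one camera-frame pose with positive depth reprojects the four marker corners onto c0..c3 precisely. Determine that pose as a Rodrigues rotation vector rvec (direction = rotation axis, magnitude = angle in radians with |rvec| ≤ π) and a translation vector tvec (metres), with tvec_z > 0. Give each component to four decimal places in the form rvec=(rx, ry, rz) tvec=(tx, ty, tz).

Intrinsics K: fx=483.9, fy=422.1, cx=311.4, cy=234.5
Marker side s = 0.175 m; corners in marker frame (Z=0):
  M0 = (-0.0875, +0.0875, 0)
  M1 = (+0.0875, +0.0875, 0)
  M2 = (+0.0875, -0.0875, 0)
  M3 = (-0.0875, -0.0875, 0)
Detected image corners:
  c0 = (354.809689, 441.305871) px
  c1 = (473.917102, 434.747700) px
  c2 = (473.232624, 322.037634) px
  c3 = (358.223031, 320.249418) px
Planar DLT: solve 8×8 A·h = b for H (H[2,2]=1):
  H  [+836.40873 -88.45284 +417.12658]
  H  [+140.15410 +592.91762 +378.54416]
  H  [+0.40406 -0.19533 +1.00000]
B = K⁻¹H; ‖b₁‖=1.526823, ‖b₂‖=1.526823; λ = 2/(‖b₁‖+‖b₂‖) = 0.654955, sign → tz>0 ⇒ λ=+0.654955
r₁ = λ·B[:,0] = (+0.96177,+0.07045,+0.26464); r₂ = λ·B[:,1] = (-0.03739,+0.99108,-0.12793)
r₃ = r₁×r₂ = (-0.27129,+0.11314,+0.95582); SVD([r₁ r₂ r₃]) → R = UVᵀ:
  R  [+0.96177 -0.03739 -0.27129]
  R  [+0.07045 +0.99108 +0.11314]
  R  [+0.26464 -0.12793 +0.95582]
t = (+0.14310, +0.22351, +0.65495) m
tr R = 2.908672; θ = arccos((tr R − 1)/2) = 0.303367 rad = 17.382°
axis k = ((R−Rᵀ)₃₂, (R−Rᵀ)₁₃, (R−Rᵀ)₂₁) / (2 sinθ) = (-0.403493, -0.897003, +0.180498)
rvec = θ·k = (-0.122407, -0.272121, +0.054757)

rvec=(-0.1224, -0.2721, 0.0548) tvec=(0.1431, 0.2235, 0.6550)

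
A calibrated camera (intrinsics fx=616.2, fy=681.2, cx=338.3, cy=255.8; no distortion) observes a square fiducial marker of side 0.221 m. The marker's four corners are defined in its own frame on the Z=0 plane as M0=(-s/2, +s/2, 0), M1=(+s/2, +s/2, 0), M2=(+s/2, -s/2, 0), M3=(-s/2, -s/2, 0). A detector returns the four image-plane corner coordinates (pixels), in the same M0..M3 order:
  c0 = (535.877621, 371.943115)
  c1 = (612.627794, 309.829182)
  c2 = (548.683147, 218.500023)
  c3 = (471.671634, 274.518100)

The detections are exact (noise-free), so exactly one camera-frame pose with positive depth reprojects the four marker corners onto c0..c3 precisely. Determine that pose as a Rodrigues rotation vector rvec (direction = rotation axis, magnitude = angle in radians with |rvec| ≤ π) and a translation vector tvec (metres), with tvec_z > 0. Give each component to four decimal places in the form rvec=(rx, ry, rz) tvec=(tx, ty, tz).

rvec=(-0.2705, -0.2005, -0.5656) tvec=(0.4346, 0.0702, 1.3112)

Intrinsics K: fx=616.2, fy=681.2, cx=338.3, cy=255.8
Marker side s = 0.221 m; corners in marker frame (Z=0):
  M0 = (-0.1105, +0.1105, 0)
  M1 = (+0.1105, +0.1105, 0)
  M2 = (+0.1105, -0.1105, 0)
  M3 = (-0.1105, -0.1105, 0)
Detected image corners:
  c0 = (535.877621, 371.943115) px
  c1 = (612.627794, 309.829182) px
  c2 = (548.683147, 218.500023) px
  c3 = (471.671634, 274.518100) px
Planar DLT: solve 8×8 A·h = b for H (H[2,2]=1):
  H  [+455.46378 +208.60211 +542.52686]
  H  [-208.76807 +382.69610 +292.26812]
  H  [+0.19840 -0.14997 +1.00000]
B = K⁻¹H; ‖b₁‖=0.762684, ‖b₂‖=0.762684; λ = 2/(‖b₁‖+‖b₂‖) = 1.311158, sign → tz>0 ⇒ λ=+1.311158
r₁ = λ·B[:,0] = (+0.82632,-0.49952,+0.26014); r₂ = λ·B[:,1] = (+0.55182,+0.81045,-0.19664)
r₃ = r₁×r₂ = (-0.11260,+0.30604,+0.94534); SVD([r₁ r₂ r₃]) → R = UVᵀ:
  R  [+0.82632 +0.55182 -0.11260]
  R  [-0.49952 +0.81045 +0.30604]
  R  [+0.26014 -0.19664 +0.94534]
t = (+0.43456, +0.07019, +1.31116) m
tr R = 2.582107; θ = arccos((tr R − 1)/2) = 0.658268 rad = 37.716°
axis k = ((R−Rᵀ)₃₂, (R−Rᵀ)₁₃, (R−Rᵀ)₂₁) / (2 sinθ) = (-0.410855, -0.304651, -0.859294)
rvec = θ·k = (-0.270453, -0.200542, -0.565645)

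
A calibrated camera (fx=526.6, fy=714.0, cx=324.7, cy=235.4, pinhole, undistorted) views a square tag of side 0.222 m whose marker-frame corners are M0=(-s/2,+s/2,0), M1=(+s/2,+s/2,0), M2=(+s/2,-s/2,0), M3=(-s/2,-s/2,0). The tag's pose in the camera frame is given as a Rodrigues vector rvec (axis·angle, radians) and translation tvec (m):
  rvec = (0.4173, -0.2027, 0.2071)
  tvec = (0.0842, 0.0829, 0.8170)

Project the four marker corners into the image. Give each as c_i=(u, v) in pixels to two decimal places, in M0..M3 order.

Intrinsics K: fx=526.6, fy=714.0, cx=324.7, cy=235.4
Marker side s = 0.222 m; corners in marker frame (Z=0):
  M0 = (-0.1110, +0.1110, 0)
  M1 = (+0.1110, +0.1110, 0)
  M2 = (+0.1110, -0.1110, 0)
  M3 = (-0.1110, -0.1110, 0)
rvec = (0.4173, -0.2027, 0.2071), |rvec| = θ = 0.50805 rad = 29.109°
Rodrigues: sinθ=0.48648, 1−cosθ=0.12631; R = I + sinθ·[k]× + (1−cosθ)·[k]×²:
    [+0.95891 -0.23970 -0.15180]
    [+0.15691 +0.89380 -0.42012]
    [+0.23638 +0.37904 +0.89468]
t = (0.0842, 0.0829, 0.8170) m
M0: Pc = R·M0+t = (-0.04884, +0.16469, +0.83283); u = 526.6·(-0.04884)/0.83283 + 324.7 = 293.8154, v = 714.0·(+0.16469)/0.83283 + 235.4 = 376.5946
M1: Pc = R·M1+t = (+0.16403, +0.19953, +0.88531); u = 526.6·(+0.16403)/0.88531 + 324.7 = 422.2695, v = 714.0·(+0.19953)/0.88531 + 235.4 = 396.3194
M2: Pc = R·M2+t = (+0.21724, +0.00111, +0.80117); u = 526.6·(+0.21724)/0.80117 + 324.7 = 467.4935, v = 714.0·(+0.00111)/0.80117 + 235.4 = 236.3854
M3: Pc = R·M3+t = (+0.00437, -0.03373, +0.74869); u = 526.6·(+0.00437)/0.74869 + 324.7 = 327.7721, v = 714.0·(-0.03373)/0.74869 + 235.4 = 203.2336

c0=(293.82, 376.59) c1=(422.27, 396.32) c2=(467.49, 236.39) c3=(327.77, 203.23)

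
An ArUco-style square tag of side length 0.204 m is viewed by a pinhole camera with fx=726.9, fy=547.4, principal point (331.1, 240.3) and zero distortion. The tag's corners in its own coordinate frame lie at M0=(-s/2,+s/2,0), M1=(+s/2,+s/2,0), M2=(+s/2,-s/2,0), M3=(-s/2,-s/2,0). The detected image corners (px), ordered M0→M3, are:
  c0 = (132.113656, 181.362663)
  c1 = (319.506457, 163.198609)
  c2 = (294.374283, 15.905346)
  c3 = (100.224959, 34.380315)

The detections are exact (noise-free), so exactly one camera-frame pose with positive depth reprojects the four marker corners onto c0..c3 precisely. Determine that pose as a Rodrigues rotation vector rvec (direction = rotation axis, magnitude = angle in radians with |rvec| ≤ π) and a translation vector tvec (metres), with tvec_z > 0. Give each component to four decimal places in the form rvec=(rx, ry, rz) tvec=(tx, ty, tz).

rvec=(0.1324, -0.0171, -0.1285) tvec=(-0.1266, -0.1979, 0.7721)

Intrinsics K: fx=726.9, fy=547.4, cx=331.1, cy=240.3
Marker side s = 0.204 m; corners in marker frame (Z=0):
  M0 = (-0.1020, +0.1020, 0)
  M1 = (+0.1020, +0.1020, 0)
  M2 = (+0.1020, -0.1020, 0)
  M3 = (-0.1020, -0.1020, 0)
Detected image corners:
  c0 = (132.113656, 181.362663) px
  c1 = (319.506457, 163.198609) px
  c2 = (294.374283, 15.905346) px
  c3 = (100.224959, 34.380315) px
Planar DLT: solve 8×8 A·h = b for H (H[2,2]=1):
  H  [+937.19987 +176.11748 +211.91240]
  H  [-88.69722 +738.23915 +99.99181]
  H  [+0.01105 +0.17196 +1.00000]
B = K⁻¹H; ‖b₁‖=1.295121, ‖b₂‖=1.295121; λ = 2/(‖b₁‖+‖b₂‖) = 0.772128, sign → tz>0 ⇒ λ=+0.772128
r₁ = λ·B[:,0] = (+0.99163,-0.12886,+0.00853); r₂ = λ·B[:,1] = (+0.12660,+0.98303,+0.13278)
r₃ = r₁×r₂ = (-0.02550,-0.13058,+0.99111); SVD([r₁ r₂ r₃]) → R = UVᵀ:
  R  [+0.99163 +0.12660 -0.02550]
  R  [-0.12886 +0.98303 -0.13058]
  R  [+0.00853 +0.13278 +0.99111]
t = (-0.12660, -0.19791, +0.77213) m
tr R = 2.965764; θ = arccos((tr R − 1)/2) = 0.185295 rad = 10.617°
axis k = ((R−Rᵀ)₃₂, (R−Rᵀ)₁₃, (R−Rᵀ)₂₁) / (2 sinθ) = (+0.714730, -0.092357, -0.693275)
rvec = θ·k = (+0.132436, -0.017113, -0.128461)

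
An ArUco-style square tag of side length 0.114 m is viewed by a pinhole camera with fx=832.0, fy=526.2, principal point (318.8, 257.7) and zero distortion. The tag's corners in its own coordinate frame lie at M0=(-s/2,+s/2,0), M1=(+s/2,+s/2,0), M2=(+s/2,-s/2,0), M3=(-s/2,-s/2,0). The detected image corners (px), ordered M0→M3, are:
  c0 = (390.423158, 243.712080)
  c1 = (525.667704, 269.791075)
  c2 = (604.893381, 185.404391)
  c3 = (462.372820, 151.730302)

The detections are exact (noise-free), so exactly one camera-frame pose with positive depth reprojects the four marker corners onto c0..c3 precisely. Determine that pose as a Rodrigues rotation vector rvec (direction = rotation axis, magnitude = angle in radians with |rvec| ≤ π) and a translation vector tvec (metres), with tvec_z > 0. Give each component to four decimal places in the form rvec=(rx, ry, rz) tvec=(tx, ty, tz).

rvec=(0.5022, -0.2286, 0.3433) tvec=(0.1247, -0.0475, 0.5845)

Intrinsics K: fx=832.0, fy=526.2, cx=318.8, cy=257.7
Marker side s = 0.114 m; corners in marker frame (Z=0):
  M0 = (-0.0570, +0.0570, 0)
  M1 = (+0.0570, +0.0570, 0)
  M2 = (+0.0570, -0.0570, 0)
  M3 = (-0.0570, -0.0570, 0)
Detected image corners:
  c0 = (390.423158, 243.712080) px
  c1 = (525.667704, 269.791075) px
  c2 = (604.893381, 185.404391) px
  c3 = (462.372820, 151.730302) px
Planar DLT: solve 8×8 A·h = b for H (H[2,2]=1):
  H  [+1468.03700 -299.43753 +496.26001]
  H  [+368.37543 +928.92826 +214.93838]
  H  [+0.50643 +0.73518 +1.00000]
B = K⁻¹H; ‖b₁‖=1.710857, ‖b₂‖=1.710857; λ = 2/(‖b₁‖+‖b₂‖) = 0.584502, sign → tz>0 ⇒ λ=+0.584502
r₁ = λ·B[:,0] = (+0.91791,+0.26422,+0.29601); r₂ = λ·B[:,1] = (-0.37502,+0.82140,+0.42972)
r₃ = r₁×r₂ = (-0.12960,-0.50545,+0.85307); SVD([r₁ r₂ r₃]) → R = UVᵀ:
  R  [+0.91791 -0.37502 -0.12960]
  R  [+0.26422 +0.82140 -0.50545]
  R  [+0.29601 +0.42972 +0.85307]
t = (+0.12467, -0.04750, +0.58450) m
tr R = 2.592384; θ = arccos((tr R − 1)/2) = 0.649822 rad = 37.232°
axis k = ((R−Rᵀ)₃₂, (R−Rᵀ)₁₃, (R−Rᵀ)₂₁) / (2 sinθ) = (+0.772810, -0.351716, +0.528262)
rvec = θ·k = (+0.502189, -0.228553, +0.343276)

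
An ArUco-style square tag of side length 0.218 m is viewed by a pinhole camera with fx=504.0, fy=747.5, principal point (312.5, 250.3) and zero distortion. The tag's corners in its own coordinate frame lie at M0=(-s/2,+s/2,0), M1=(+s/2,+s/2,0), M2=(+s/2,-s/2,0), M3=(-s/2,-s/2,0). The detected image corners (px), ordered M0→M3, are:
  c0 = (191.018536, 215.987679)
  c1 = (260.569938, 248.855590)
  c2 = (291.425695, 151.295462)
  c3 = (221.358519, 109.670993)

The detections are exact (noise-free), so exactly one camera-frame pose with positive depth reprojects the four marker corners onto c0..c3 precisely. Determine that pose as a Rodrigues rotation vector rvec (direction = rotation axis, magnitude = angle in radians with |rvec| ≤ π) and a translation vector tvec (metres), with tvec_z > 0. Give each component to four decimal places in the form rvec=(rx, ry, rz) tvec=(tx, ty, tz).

Intrinsics K: fx=504.0, fy=747.5, cx=312.5, cy=250.3
Marker side s = 0.218 m; corners in marker frame (Z=0):
  M0 = (-0.1090, +0.1090, 0)
  M1 = (+0.1090, +0.1090, 0)
  M2 = (+0.1090, -0.1090, 0)
  M3 = (-0.1090, -0.1090, 0)
Detected image corners:
  c0 = (191.018536, 215.987679) px
  c1 = (260.569938, 248.855590) px
  c2 = (291.425695, 151.295462) px
  c3 = (221.358519, 109.670993) px
Planar DLT: solve 8×8 A·h = b for H (H[2,2]=1):
  H  [+399.51591 -97.46532 +242.04781]
  H  [+230.15691 +499.20058 +183.10957]
  H  [+0.32897 +0.17808 +1.00000]
B = K⁻¹H; ‖b₁‖=0.702788, ‖b₂‖=0.702788; λ = 2/(‖b₁‖+‖b₂‖) = 1.422904, sign → tz>0 ⇒ λ=+1.422904
r₁ = λ·B[:,0] = (+0.83768,+0.28137,+0.46809); r₂ = λ·B[:,1] = (-0.43228,+0.86540,+0.25339)
r₃ = r₁×r₂ = (-0.33379,-0.41461,+0.84657); SVD([r₁ r₂ r₃]) → R = UVᵀ:
  R  [+0.83768 -0.43228 -0.33379]
  R  [+0.28137 +0.86540 -0.41461]
  R  [+0.46809 +0.25339 +0.84657]
t = (-0.19890, -0.12790, +1.42290) m
tr R = 2.549659; θ = arccos((tr R − 1)/2) = 0.684351 rad = 39.210°
axis k = ((R−Rᵀ)₃₂, (R−Rᵀ)₁₃, (R−Rᵀ)₂₁) / (2 sinθ) = (+0.528343, -0.634234, +0.564448)
rvec = θ·k = (+0.361572, -0.434039, +0.386280)

rvec=(0.3616, -0.4340, 0.3863) tvec=(-0.1989, -0.1279, 1.4229)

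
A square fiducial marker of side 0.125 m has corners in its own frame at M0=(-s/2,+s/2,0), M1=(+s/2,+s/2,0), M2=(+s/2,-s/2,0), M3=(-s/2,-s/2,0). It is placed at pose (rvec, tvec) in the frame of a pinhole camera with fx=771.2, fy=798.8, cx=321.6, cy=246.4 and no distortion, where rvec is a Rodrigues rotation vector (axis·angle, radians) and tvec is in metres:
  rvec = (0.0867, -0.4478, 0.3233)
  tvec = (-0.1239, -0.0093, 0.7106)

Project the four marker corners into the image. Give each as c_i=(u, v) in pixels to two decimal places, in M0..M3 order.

Intrinsics K: fx=771.2, fy=798.8, cx=321.6, cy=246.4
Marker side s = 0.125 m; corners in marker frame (Z=0):
  M0 = (-0.0625, +0.0625, 0)
  M1 = (+0.0625, +0.0625, 0)
  M2 = (+0.0625, -0.0625, 0)
  M3 = (-0.0625, -0.0625, 0)
rvec = (0.0867, -0.4478, 0.3233), |rvec| = θ = 0.55907 rad = 32.033°
Rodrigues: sinθ=0.53040, 1−cosθ=0.15225; R = I + sinθ·[k]× + (1−cosθ)·[k]×²:
    [+0.85141 -0.32563 -0.41118]
    [+0.28781 +0.94542 -0.15277]
    [+0.43849 +0.01173 +0.89866]
t = (-0.1239, -0.0093, 0.7106) m
M0: Pc = R·M0+t = (-0.19746, +0.03180, +0.68393); u = 771.2·(-0.19746)/0.68393 + 321.6 = 98.9377, v = 798.8·(+0.03180)/0.68393 + 246.4 = 283.5423
M1: Pc = R·M1+t = (-0.09104, +0.06778, +0.73874); u = 771.2·(-0.09104)/0.73874 + 321.6 = 226.5607, v = 798.8·(+0.06778)/0.73874 + 246.4 = 319.6874
M2: Pc = R·M2+t = (-0.05034, -0.05040, +0.73727); u = 771.2·(-0.05034)/0.73727 + 321.6 = 268.9486, v = 798.8·(-0.05040)/0.73727 + 246.4 = 191.7928
M3: Pc = R·M3+t = (-0.15676, -0.08638, +0.68246); u = 771.2·(-0.15676)/0.68246 + 321.6 = 144.4557, v = 798.8·(-0.08638)/0.68246 + 246.4 = 145.2984

c0=(98.94, 283.54) c1=(226.56, 319.69) c2=(268.95, 191.79) c3=(144.46, 145.30)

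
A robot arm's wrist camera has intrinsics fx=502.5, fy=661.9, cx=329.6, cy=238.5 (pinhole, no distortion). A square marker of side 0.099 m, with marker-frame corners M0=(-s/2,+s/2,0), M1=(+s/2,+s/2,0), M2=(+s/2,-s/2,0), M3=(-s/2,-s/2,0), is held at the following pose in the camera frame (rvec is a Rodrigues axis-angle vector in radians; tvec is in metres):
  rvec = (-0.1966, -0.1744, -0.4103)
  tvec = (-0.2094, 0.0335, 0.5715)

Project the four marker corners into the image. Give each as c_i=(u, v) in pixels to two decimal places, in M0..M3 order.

c0=(117.46, 354.06) c1=(203.24, 306.86) c2=(171.81, 205.19) c3=(87.19, 247.47)

Intrinsics K: fx=502.5, fy=661.9, cx=329.6, cy=238.5
Marker side s = 0.099 m; corners in marker frame (Z=0):
  M0 = (-0.0495, +0.0495, 0)
  M1 = (+0.0495, +0.0495, 0)
  M2 = (+0.0495, -0.0495, 0)
  M3 = (-0.0495, -0.0495, 0)
rvec = (-0.1966, -0.1744, -0.4103), |rvec| = θ = 0.48725 rad = 27.917°
Rodrigues: sinθ=0.46820, 1−cosθ=0.11638; R = I + sinθ·[k]× + (1−cosθ)·[k]×²:
    [+0.90257 +0.41106 -0.12804]
    [-0.37745 +0.89853 +0.22399]
    [+0.20712 -0.15384 +0.96614]
t = (-0.2094, 0.0335, 0.5715) m
M0: Pc = R·M0+t = (-0.23373, +0.09666, +0.55363); u = 502.5·(-0.23373)/0.55363 + 329.6 = 117.4573, v = 661.9·(+0.09666)/0.55363 + 238.5 = 354.0640
M1: Pc = R·M1+t = (-0.14438, +0.05929, +0.57414); u = 502.5·(-0.14438)/0.57414 + 329.6 = 203.2392, v = 661.9·(+0.05929)/0.57414 + 238.5 = 306.8572
M2: Pc = R·M2+t = (-0.18507, -0.02966, +0.58937); u = 502.5·(-0.18507)/0.58937 + 329.6 = 171.8073, v = 661.9·(-0.02966)/0.58937 + 238.5 = 205.1885
M3: Pc = R·M3+t = (-0.27442, +0.00771, +0.56886); u = 502.5·(-0.27442)/0.56886 + 329.6 = 87.1890, v = 661.9·(+0.00771)/0.56886 + 238.5 = 247.4668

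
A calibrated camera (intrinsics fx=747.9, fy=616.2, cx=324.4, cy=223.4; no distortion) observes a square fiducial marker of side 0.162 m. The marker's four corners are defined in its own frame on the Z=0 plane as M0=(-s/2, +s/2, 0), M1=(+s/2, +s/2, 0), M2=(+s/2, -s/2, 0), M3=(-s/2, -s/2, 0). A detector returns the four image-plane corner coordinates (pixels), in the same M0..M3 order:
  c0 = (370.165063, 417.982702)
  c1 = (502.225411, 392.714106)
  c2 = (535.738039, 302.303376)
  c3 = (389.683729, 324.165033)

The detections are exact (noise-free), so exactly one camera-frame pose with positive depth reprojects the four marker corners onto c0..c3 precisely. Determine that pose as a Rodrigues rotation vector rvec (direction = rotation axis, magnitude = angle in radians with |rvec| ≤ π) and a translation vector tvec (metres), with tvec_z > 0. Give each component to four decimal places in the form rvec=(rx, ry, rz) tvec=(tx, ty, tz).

Intrinsics K: fx=747.9, fy=616.2, cx=324.4, cy=223.4
Marker side s = 0.162 m; corners in marker frame (Z=0):
  M0 = (-0.0810, +0.0810, 0)
  M1 = (+0.0810, +0.0810, 0)
  M2 = (+0.0810, -0.0810, 0)
  M3 = (-0.0810, -0.0810, 0)
Detected image corners:
  c0 = (370.165063, 417.982702) px
  c1 = (502.225411, 392.714106) px
  c2 = (535.738039, 302.303376) px
  c3 = (389.683729, 324.165033) px
Planar DLT: solve 8×8 A·h = b for H (H[2,2]=1):
  H  [+1038.89963 +148.98764 +450.99524]
  H  [+0.20337 +819.34088 +361.50984]
  H  [+0.40709 +0.69882 +1.00000]
B = K⁻¹H; ‖b₁‖=1.287478, ‖b₂‖=1.287478; λ = 2/(‖b₁‖+‖b₂‖) = 0.776712, sign → tz>0 ⇒ λ=+0.776712
r₁ = λ·B[:,0] = (+0.94178,-0.11438,+0.31619); r₂ = λ·B[:,1] = (-0.08070,+0.83598,+0.54279)
r₃ = r₁×r₂ = (-0.32641,-0.53670,+0.77808); SVD([r₁ r₂ r₃]) → R = UVᵀ:
  R  [+0.94178 -0.08070 -0.32641]
  R  [-0.11438 +0.83598 -0.53670]
  R  [+0.31619 +0.54279 +0.77808]
t = (+0.13147, +0.17409, +0.77671) m
tr R = 2.555842; θ = arccos((tr R − 1)/2) = 0.679446 rad = 38.929°
axis k = ((R−Rᵀ)₃₂, (R−Rᵀ)₁₃, (R−Rᵀ)₂₁) / (2 sinθ) = (+0.858968, -0.511328, -0.026793)
rvec = θ·k = (+0.583622, -0.347420, -0.018204)

rvec=(0.5836, -0.3474, -0.0182) tvec=(0.1315, 0.1741, 0.7767)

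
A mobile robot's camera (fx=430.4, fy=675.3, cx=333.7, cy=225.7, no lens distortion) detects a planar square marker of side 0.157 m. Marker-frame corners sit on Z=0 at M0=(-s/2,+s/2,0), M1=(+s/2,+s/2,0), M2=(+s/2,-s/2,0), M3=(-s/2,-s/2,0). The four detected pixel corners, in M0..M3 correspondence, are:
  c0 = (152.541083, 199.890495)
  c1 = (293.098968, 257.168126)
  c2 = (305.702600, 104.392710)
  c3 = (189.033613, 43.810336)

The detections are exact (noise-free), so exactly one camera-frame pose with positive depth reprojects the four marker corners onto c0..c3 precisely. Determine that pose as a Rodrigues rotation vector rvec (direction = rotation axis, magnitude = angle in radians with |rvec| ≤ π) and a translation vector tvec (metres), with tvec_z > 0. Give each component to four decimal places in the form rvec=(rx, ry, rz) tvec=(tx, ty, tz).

rvec=(-0.5813, -0.3643, 0.1724) tvec=(-0.1152, -0.0617, 0.5231)

Intrinsics K: fx=430.4, fy=675.3, cx=333.7, cy=225.7
Marker side s = 0.157 m; corners in marker frame (Z=0):
  M0 = (-0.0785, +0.0785, 0)
  M1 = (+0.0785, +0.0785, 0)
  M2 = (+0.0785, -0.0785, 0)
  M3 = (-0.0785, -0.0785, 0)
Detected image corners:
  c0 = (152.541083, 199.890495) px
  c1 = (293.098968, 257.168126) px
  c2 = (305.702600, 104.392710) px
  c3 = (189.033613, 43.810336) px
Planar DLT: solve 8×8 A·h = b for H (H[2,2]=1):
  H  [+941.55224 -406.63419 +238.89887]
  H  [+459.14155 +819.97017 +146.04552]
  H  [+0.54786 -1.07850 +1.00000]
B = K⁻¹H; ‖b₁‖=1.911701, ‖b₂‖=1.911701; λ = 2/(‖b₁‖+‖b₂‖) = 0.523094, sign → tz>0 ⇒ λ=+0.523094
r₁ = λ·B[:,0] = (+0.92214,+0.25987,+0.28658); r₂ = λ·B[:,1] = (-0.05680,+0.82371,-0.56416)
r₃ = r₁×r₂ = (-0.38267,+0.50395,+0.77434); SVD([r₁ r₂ r₃]) → R = UVᵀ:
  R  [+0.92214 -0.05680 -0.38267]
  R  [+0.25987 +0.82371 +0.50395]
  R  [+0.28658 -0.56416 +0.77434]
t = (-0.11522, -0.06170, +0.52309) m
tr R = 2.520183; θ = arccos((tr R − 1)/2) = 0.707342 rad = 40.528°
axis k = ((R−Rᵀ)₃₂, (R−Rᵀ)₁₃, (R−Rᵀ)₂₁) / (2 sinθ) = (-0.821854, -0.514958, +0.243667)
rvec = θ·k = (-0.581332, -0.364252, +0.172356)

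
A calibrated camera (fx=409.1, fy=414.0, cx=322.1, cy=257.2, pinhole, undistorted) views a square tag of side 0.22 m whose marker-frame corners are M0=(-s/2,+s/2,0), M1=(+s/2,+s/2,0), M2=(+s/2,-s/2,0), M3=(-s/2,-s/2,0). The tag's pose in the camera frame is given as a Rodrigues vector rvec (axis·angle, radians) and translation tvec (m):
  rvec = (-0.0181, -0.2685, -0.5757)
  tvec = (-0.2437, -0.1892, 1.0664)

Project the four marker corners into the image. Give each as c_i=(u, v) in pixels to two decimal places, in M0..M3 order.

c0=(215.25, 242.16) c1=(286.52, 198.64) c2=(241.43, 127.68) c3=(166.83, 167.87)

Intrinsics K: fx=409.1, fy=414.0, cx=322.1, cy=257.2
Marker side s = 0.22 m; corners in marker frame (Z=0):
  M0 = (-0.1100, +0.1100, 0)
  M1 = (+0.1100, +0.1100, 0)
  M2 = (+0.1100, -0.1100, 0)
  M3 = (-0.1100, -0.1100, 0)
rvec = (-0.0181, -0.2685, -0.5757), |rvec| = θ = 0.63549 rad = 36.411°
Rodrigues: sinθ=0.59357, 1−cosθ=0.19522; R = I + sinθ·[k]× + (1−cosθ)·[k]×²:
    [+0.80494 +0.54007 -0.24575]
    [-0.53538 +0.83963 +0.09163]
    [+0.25583 +0.05782 +0.96499]
t = (-0.2437, -0.1892, 1.0664) m
M0: Pc = R·M0+t = (-0.27283, -0.03795, +1.04462); u = 409.1·(-0.27283)/1.04462 + 322.1 = 215.2507, v = 414.0·(-0.03795)/1.04462 + 257.2 = 242.1600
M1: Pc = R·M1+t = (-0.09575, -0.15573, +1.10090); u = 409.1·(-0.09575)/1.10090 + 322.1 = 286.5194, v = 414.0·(-0.15573)/1.10090 + 257.2 = 198.6360
M2: Pc = R·M2+t = (-0.21457, -0.34045, +1.08818); u = 409.1·(-0.21457)/1.08818 + 322.1 = 241.4346, v = 414.0·(-0.34045)/1.08818 + 257.2 = 127.6751
M3: Pc = R·M3+t = (-0.39165, -0.22267, +1.03190); u = 409.1·(-0.39165)/1.03190 + 322.1 = 166.8285, v = 414.0·(-0.22267)/1.03190 + 257.2 = 167.8653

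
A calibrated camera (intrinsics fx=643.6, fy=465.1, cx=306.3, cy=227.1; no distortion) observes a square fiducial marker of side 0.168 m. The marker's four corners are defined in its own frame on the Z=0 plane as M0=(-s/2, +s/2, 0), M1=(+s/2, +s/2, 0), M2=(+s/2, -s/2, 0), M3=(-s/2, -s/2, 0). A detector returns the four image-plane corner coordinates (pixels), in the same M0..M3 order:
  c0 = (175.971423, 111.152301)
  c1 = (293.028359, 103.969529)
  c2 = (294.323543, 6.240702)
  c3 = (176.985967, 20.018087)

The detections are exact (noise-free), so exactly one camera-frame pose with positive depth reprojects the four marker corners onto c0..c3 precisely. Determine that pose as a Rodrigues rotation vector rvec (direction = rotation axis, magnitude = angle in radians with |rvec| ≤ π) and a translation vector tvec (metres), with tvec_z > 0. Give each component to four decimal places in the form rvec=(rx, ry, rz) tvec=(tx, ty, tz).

rvec=(0.0066, 0.3517, 0.0112) tvec=(-0.0946, -0.2975, 0.8309)

Intrinsics K: fx=643.6, fy=465.1, cx=306.3, cy=227.1
Marker side s = 0.168 m; corners in marker frame (Z=0):
  M0 = (-0.0840, +0.0840, 0)
  M1 = (+0.0840, +0.0840, 0)
  M2 = (+0.0840, -0.0840, 0)
  M3 = (-0.0840, -0.0840, 0)
Detected image corners:
  c0 = (175.971423, 111.152301) px
  c1 = (293.028359, 103.969529) px
  c2 = (294.323543, 6.240702) px
  c3 = (176.985967, 20.018087) px
Planar DLT: solve 8×8 A·h = b for H (H[2,2]=1):
  H  [+600.14946 -4.45472 +233.03627]
  H  [-87.38106 +562.02255 +60.56796]
  H  [-0.41456 +0.01017 +1.00000]
B = K⁻¹H; ‖b₁‖=1.203526, ‖b₂‖=1.203526; λ = 2/(‖b₁‖+‖b₂‖) = 0.830892, sign → tz>0 ⇒ λ=+0.830892
r₁ = λ·B[:,0] = (+0.93873,+0.01208,-0.34445); r₂ = λ·B[:,1] = (-0.00977,+0.99992,+0.00845)
r₃ = r₁×r₂ = (+0.34452,-0.00457,+0.93877); SVD([r₁ r₂ r₃]) → R = UVᵀ:
  R  [+0.93873 -0.00977 +0.34452]
  R  [+0.01208 +0.99992 -0.00457]
  R  [-0.34445 +0.00845 +0.93877]
t = (-0.09458, -0.29751, +0.83089) m
tr R = 2.877410; θ = arccos((tr R − 1)/2) = 0.351943 rad = 20.165°
axis k = ((R−Rᵀ)₃₂, (R−Rᵀ)₁₃, (R−Rᵀ)₂₁) / (2 sinθ) = (+0.018876, +0.999319, +0.031702)
rvec = θ·k = (+0.006643, +0.351703, +0.011157)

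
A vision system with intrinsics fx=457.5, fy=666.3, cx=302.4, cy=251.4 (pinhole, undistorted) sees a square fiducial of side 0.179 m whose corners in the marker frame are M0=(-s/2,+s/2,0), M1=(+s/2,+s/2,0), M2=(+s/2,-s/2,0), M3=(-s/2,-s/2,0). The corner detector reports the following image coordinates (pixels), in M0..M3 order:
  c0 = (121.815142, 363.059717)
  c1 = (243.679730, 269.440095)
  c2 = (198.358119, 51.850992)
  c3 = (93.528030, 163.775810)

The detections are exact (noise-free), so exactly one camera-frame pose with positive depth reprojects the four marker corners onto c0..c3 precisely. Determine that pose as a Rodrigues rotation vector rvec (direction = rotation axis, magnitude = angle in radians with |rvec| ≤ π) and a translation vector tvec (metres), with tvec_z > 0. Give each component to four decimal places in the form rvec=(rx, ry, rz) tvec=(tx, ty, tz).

rvec=(-0.2240, 0.4707, -0.3922) tvec=(-0.1586, -0.0314, 0.5074)

Intrinsics K: fx=457.5, fy=666.3, cx=302.4, cy=251.4
Marker side s = 0.179 m; corners in marker frame (Z=0):
  M0 = (-0.0895, +0.0895, 0)
  M1 = (+0.0895, +0.0895, 0)
  M2 = (+0.0895, -0.0895, 0)
  M3 = (-0.0895, -0.0895, 0)
Detected image corners:
  c0 = (121.815142, 363.059717) px
  c1 = (243.679730, 269.440095) px
  c2 = (198.358119, 51.850992) px
  c3 = (93.528030, 163.775810) px
Planar DLT: solve 8×8 A·h = b for H (H[2,2]=1):
  H  [+502.57944 +105.91878 +159.42433]
  H  [-742.16228 +1036.54672 +210.14815]
  H  [-0.77975 -0.58640 +1.00000]
B = K⁻¹H; ‖b₁‖=1.970948, ‖b₂‖=1.970948; λ = 2/(‖b₁‖+‖b₂‖) = 0.507370, sign → tz>0 ⇒ λ=+0.507370
r₁ = λ·B[:,0] = (+0.81886,-0.41587,-0.39562); r₂ = λ·B[:,1] = (+0.31412,+0.90156,-0.29752)
r₃ = r₁×r₂ = (+0.48041,+0.11936,+0.86889); SVD([r₁ r₂ r₃]) → R = UVᵀ:
  R  [+0.81886 +0.31412 +0.48041]
  R  [-0.41587 +0.90156 +0.11936]
  R  [-0.39562 -0.29752 +0.86889]
t = (-0.15856, -0.03141, +0.50737) m
tr R = 2.589310; θ = arccos((tr R − 1)/2) = 0.652357 rad = 37.377°
axis k = ((R−Rᵀ)₃₂, (R−Rᵀ)₁₃, (R−Rᵀ)₂₁) / (2 sinθ) = (-0.343355, +0.721533, -0.601246)
rvec = θ·k = (-0.223990, +0.470697, -0.392227)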